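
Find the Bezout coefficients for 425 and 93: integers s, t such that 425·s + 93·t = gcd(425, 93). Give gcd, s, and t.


Euclidean algorithm on (425, 93) — divide until remainder is 0:
  425 = 4 · 93 + 53
  93 = 1 · 53 + 40
  53 = 1 · 40 + 13
  40 = 3 · 13 + 1
  13 = 13 · 1 + 0
gcd(425, 93) = 1.
Track Bezout coefficients alongside the remainders: start with r₀ = 425 = a·1 + b·0 (s = 1, t = 0) and r₁ = 93 = a·0 + b·1 (s = 0, t = 1); each new remainder r_{k+1} = r_{k-1} − q_k·r_k inherits s_{k+1} = s_{k-1} − q_k·s_k, t_{k+1} = t_{k-1} − q_k·t_k, so r_k = a·s_k + b·t_k at every step:
  q = 4: r = 53, s = 1 − 4·0 = 1, t = 0 − 4·1 = -4  (check: 425·1 + 93·(-4) = 53)
  q = 1: r = 40, s = 0 − 1·1 = -1, t = 1 − 1·(-4) = 5  (check: 425·(-1) + 93·5 = 40)
  q = 1: r = 13, s = 1 − 1·(-1) = 2, t = -4 − 1·5 = -9  (check: 425·2 + 93·(-9) = 13)
  q = 3: r = 1, s = -1 − 3·2 = -7, t = 5 − 3·(-9) = 32  (check: 425·(-7) + 93·32 = 1)
The row with r = 1 (the gcd) gives the Bezout coefficients s = -7, t = 32.
Result: 425 · (-7) + 93 · (32) = 1.

gcd(425, 93) = 1; s = -7, t = 32 (check: 425·(-7) + 93·32 = 1).


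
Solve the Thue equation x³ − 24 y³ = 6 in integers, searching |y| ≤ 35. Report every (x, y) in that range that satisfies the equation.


The equation is x³ - 24y³ = 6. For fixed y, x³ = 24·y³ + 6, so a solution requires the RHS to be a perfect cube.
Strategy: iterate y from -35 to 35, compute RHS = 24·y³ + 6, and check whether it is a (positive or negative) perfect cube.
Check small values of y:
  y = 0: RHS = 6 is not a perfect cube.
  y = 1: RHS = 30 is not a perfect cube.
  y = -1: RHS = -18 is not a perfect cube.
  y = 2: RHS = 198 is not a perfect cube.
  y = -2: RHS = -186 is not a perfect cube.
  y = 3: RHS = 654 is not a perfect cube.
  y = -3: RHS = -642 is not a perfect cube.
Continuing the search up to |y| = 35 finds no solutions either.
No (x, y) in the scanned range satisfies the equation.

No integer solutions with |y| ≤ 35.


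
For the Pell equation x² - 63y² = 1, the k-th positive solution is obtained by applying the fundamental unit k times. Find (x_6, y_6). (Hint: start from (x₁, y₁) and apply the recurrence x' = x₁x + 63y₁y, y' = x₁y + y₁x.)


Step 1: Find the fundamental solution (x₁, y₁) of x² - 63y² = 1.
  Expand √63 as a continued fraction. a₀ = ⌊√63⌋ = 7; iterate m_{k+1} = d_k·a_k − m_k, d_{k+1} = (63 − m_{k+1}²)/d_k, a_{k+1} = ⌊(a₀ + m_{k+1})/d_{k+1}⌋ (starting m₀ = 0, d₀ = 1), with convergents p_k = a_k·p_{k-1} + p_{k-2}, q_k = a_k·q_{k-1} + q_{k-2} (p₋₁ = 1, q₋₁ = 0):
  k = 0: a₀ = 7; p₀/q₀ = 7/1; p₀² − 63·q₀² = 49 − 63 = -14.
  k = 1: m = 7, d = 14, a = ⌊(7 + 7)/14⌋ = 1; p/q = (1·7 + 1)/(1·1 + 0) = 8/1; p² − 63·q² = 64 − 63 = 1.
  The first convergent with p² − 63·q² = 1 gives the fundamental solution (x₁, y₁) = (8, 1).
Step 2: Apply the recurrence (x_{n+1}, y_{n+1}) = (x₁x_n + 63y₁y_n, x₁y_n + y₁x_n) repeatedly.
  From (x_1, y_1) = (8, 1): x_2 = 8·8 + 63·1·1 = 127; y_2 = 8·1 + 1·8 = 16.
  From (x_2, y_2) = (127, 16): x_3 = 8·127 + 63·1·16 = 2024; y_3 = 8·16 + 1·127 = 255.
  From (x_3, y_3) = (2024, 255): x_4 = 8·2024 + 63·1·255 = 32257; y_4 = 8·255 + 1·2024 = 4064.
  From (x_4, y_4) = (32257, 4064): x_5 = 8·32257 + 63·1·4064 = 514088; y_5 = 8·4064 + 1·32257 = 64769.
  From (x_5, y_5) = (514088, 64769): x_6 = 8·514088 + 63·1·64769 = 8193151; y_6 = 8·64769 + 1·514088 = 1032240.
Step 3: Verify x_6² - 63·y_6² = 67127723308801 - 67127723308800 = 1 (should be 1). ✓

(x_1, y_1) = (8, 1); (x_6, y_6) = (8193151, 1032240).


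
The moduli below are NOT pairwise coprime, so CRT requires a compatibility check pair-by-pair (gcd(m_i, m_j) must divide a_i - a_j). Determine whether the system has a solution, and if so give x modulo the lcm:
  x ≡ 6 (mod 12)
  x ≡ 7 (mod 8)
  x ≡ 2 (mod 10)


Moduli 12, 8, 10 are not pairwise coprime, so CRT works modulo lcm(m_i) when all pairwise compatibility conditions hold.
Pairwise compatibility: gcd(m_i, m_j) must divide a_i - a_j for every pair.
Merge one congruence at a time:
  Start: x ≡ 6 (mod 12).
  Combine with x ≡ 7 (mod 8): gcd(12, 8) = 4, and 7 - 6 = 1 is NOT divisible by 4.
    ⇒ system is inconsistent (no integer solution).

No solution (the system is inconsistent).


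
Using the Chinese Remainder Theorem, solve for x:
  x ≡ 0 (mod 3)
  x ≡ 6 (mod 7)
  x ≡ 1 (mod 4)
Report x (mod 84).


Moduli 3, 7, 4 are pairwise coprime; by CRT there is a unique solution modulo M = 3 · 7 · 4 = 84.
Solve pairwise, accumulating the modulus:
  Start with x ≡ 0 (mod 3).
  Combine with x ≡ 6 (mod 7): since gcd(3, 7) = 1, we get a unique residue mod 21.
    Write x = 0 + 3·t and substitute into x ≡ 6 (mod 7): 3·t ≡ 6 − 0 = 6 (mod 7).
    The inverse of 3 mod 7 is 5 (since 3·5 = 15 = 2·7 + 1), so t ≡ 5·6 = 30 ≡ 2 (mod 7).
    Then x = 0 + 3·2 = 6, valid modulo lcm(3, 7) = 21: x ≡ 6 (mod 21).
  Combine with x ≡ 1 (mod 4): since gcd(21, 4) = 1, we get a unique residue mod 84.
    Write x = 6 + 21·t and substitute into x ≡ 1 (mod 4): 21·t ≡ 1 − 6 = -5 (mod 4).
    Reduce coefficients mod 4: 1·t ≡ 3 (mod 4).
    So t ≡ 3 (mod 4).
    Then x = 6 + 21·3 = 69, valid modulo lcm(21, 4) = 84: x ≡ 69 (mod 84).
Verify: 69 mod 3 = 0 ✓, 69 mod 7 = 6 ✓, 69 mod 4 = 1 ✓.

x ≡ 69 (mod 84).


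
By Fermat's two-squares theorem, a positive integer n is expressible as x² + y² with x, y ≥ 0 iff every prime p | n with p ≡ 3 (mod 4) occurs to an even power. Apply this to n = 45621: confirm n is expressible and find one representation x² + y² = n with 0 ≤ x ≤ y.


Step 1: Factor n = 45621 = 3^2 · 37 · 137.
Step 2: Check the mod-4 condition on each prime factor: 3 ≡ 3 (mod 4), exponent 2 (must be even); 37 ≡ 1 (mod 4), exponent 1; 137 ≡ 1 (mod 4), exponent 1.
All primes ≡ 3 (mod 4) appear to even exponent (or don't appear), so by the two-squares theorem n IS expressible as a sum of two squares.
Step 3: Build a representation. Group n = k² · m with k = 3 and m = 37 · 137 = 5069 (a product of primes ≡ 1 (mod 4)); a representation of m scales to one of n via (k·x)² + (k·y)² = k²(x² + y²). Each prime p ≡ 1 (mod 4) is itself a sum of two squares; find a² by testing p − a² for a perfect square:
  37: 37 − 1² = 36 = 6² ⇒ 37 = 1² + 6².
  137: 137 − 1² = 136, 137 − 2² = 133, 137 − 3² = 128, 137 − 4² = 121 = 11² ⇒ 137 = 4² + 11².
  Combine using the Brahmagupta–Fibonacci identity (a² + b²)(c² + d²) = (ac − bd)² + (ad + bc)² = (ac + bd)² + (ad − bc)²:
  37 · 137 = 5069: from (1² + 6²)(4² + 11²), take (1·4 − 6·11, 1·11 + 6·4) = (4 − 66, 11 + 24) = (-62, 35); dropping signs (only squares matter) gives (62, 35); check 62² + 35² = 3844 + 1225 = 5069 ✓.
  Scale by k = 3: (3·62, 3·35) = (186, 105).
Step 4: Order so x ≤ y and verify: 105² + 186² = 11025 + 34596 = 45621 = n. ✓

n = 45621 = 105² + 186² (one valid representation with x ≤ y).


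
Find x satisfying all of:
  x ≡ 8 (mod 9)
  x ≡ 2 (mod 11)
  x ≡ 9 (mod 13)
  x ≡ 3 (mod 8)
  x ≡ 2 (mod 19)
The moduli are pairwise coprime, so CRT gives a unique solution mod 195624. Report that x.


Product of moduli M = 9 · 11 · 13 · 8 · 19 = 195624.
Merge one congruence at a time:
  Start: x ≡ 8 (mod 9).
  Combine with x ≡ 2 (mod 11); new modulus lcm = 99.
    Write x = 8 + 9·t and substitute into x ≡ 2 (mod 11): 9·t ≡ 2 − 8 = -6 (mod 11).
    Reduce coefficients mod 11: 9·t ≡ 5 (mod 11).
    The inverse of 9 mod 11 is 5 (since 9·5 = 45 = 4·11 + 1), so t ≡ 5·5 = 25 ≡ 3 (mod 11).
    Then x = 8 + 9·3 = 35, valid modulo lcm(9, 11) = 99: x ≡ 35 (mod 99).
  Combine with x ≡ 9 (mod 13); new modulus lcm = 1287.
    Write x = 35 + 99·t and substitute into x ≡ 9 (mod 13): 99·t ≡ 9 − 35 = -26 (mod 13).
    Reduce coefficients mod 13: 8·t ≡ 0 (mod 13).
    The inverse of 8 mod 13 is 5 (since 8·5 = 40 = 3·13 + 1), so t ≡ 5·0 = 0 ≡ 0 (mod 13).
    Then x = 35 + 99·0 = 35, valid modulo lcm(99, 13) = 1287: x ≡ 35 (mod 1287).
  Combine with x ≡ 3 (mod 8); new modulus lcm = 10296.
    Write x = 35 + 1287·t and substitute into x ≡ 3 (mod 8): 1287·t ≡ 3 − 35 = -32 (mod 8).
    Reduce coefficients mod 8: 7·t ≡ 0 (mod 8).
    The inverse of 7 mod 8 is 7 (since 7·7 = 49 = 6·8 + 1), so t ≡ 7·0 = 0 ≡ 0 (mod 8).
    Then x = 35 + 1287·0 = 35, valid modulo lcm(1287, 8) = 10296: x ≡ 35 (mod 10296).
  Combine with x ≡ 2 (mod 19); new modulus lcm = 195624.
    Write x = 35 + 10296·t and substitute into x ≡ 2 (mod 19): 10296·t ≡ 2 − 35 = -33 (mod 19).
    Reduce coefficients mod 19: 17·t ≡ 5 (mod 19).
    The inverse of 17 mod 19 is 9 (since 17·9 = 153 = 8·19 + 1), so t ≡ 9·5 = 45 ≡ 7 (mod 19).
    Then x = 35 + 10296·7 = 72107, valid modulo lcm(10296, 19) = 195624: x ≡ 72107 (mod 195624).
Verify against each original: 72107 mod 9 = 8, 72107 mod 11 = 2, 72107 mod 13 = 9, 72107 mod 8 = 3, 72107 mod 19 = 2.

x ≡ 72107 (mod 195624).


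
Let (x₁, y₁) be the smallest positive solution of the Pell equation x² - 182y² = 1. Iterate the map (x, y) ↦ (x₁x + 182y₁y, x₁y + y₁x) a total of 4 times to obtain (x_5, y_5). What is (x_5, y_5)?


Step 1: Find the fundamental solution (x₁, y₁) of x² - 182y² = 1.
  Expand √182 as a continued fraction. a₀ = ⌊√182⌋ = 13; iterate m_{k+1} = d_k·a_k − m_k, d_{k+1} = (182 − m_{k+1}²)/d_k, a_{k+1} = ⌊(a₀ + m_{k+1})/d_{k+1}⌋ (starting m₀ = 0, d₀ = 1), with convergents p_k = a_k·p_{k-1} + p_{k-2}, q_k = a_k·q_{k-1} + q_{k-2} (p₋₁ = 1, q₋₁ = 0):
  k = 0: a₀ = 13; p₀/q₀ = 13/1; p₀² − 182·q₀² = 169 − 182 = -13.
  k = 1: m = 13, d = 13, a = ⌊(13 + 13)/13⌋ = 2; p/q = (2·13 + 1)/(2·1 + 0) = 27/2; p² − 182·q² = 729 − 728 = 1.
  The first convergent with p² − 182·q² = 1 gives the fundamental solution (x₁, y₁) = (27, 2).
Step 2: Apply the recurrence (x_{n+1}, y_{n+1}) = (x₁x_n + 182y₁y_n, x₁y_n + y₁x_n) repeatedly.
  From (x_1, y_1) = (27, 2): x_2 = 27·27 + 182·2·2 = 1457; y_2 = 27·2 + 2·27 = 108.
  From (x_2, y_2) = (1457, 108): x_3 = 27·1457 + 182·2·108 = 78651; y_3 = 27·108 + 2·1457 = 5830.
  From (x_3, y_3) = (78651, 5830): x_4 = 27·78651 + 182·2·5830 = 4245697; y_4 = 27·5830 + 2·78651 = 314712.
  From (x_4, y_4) = (4245697, 314712): x_5 = 27·4245697 + 182·2·314712 = 229188987; y_5 = 27·314712 + 2·4245697 = 16988618.
Step 3: Verify x_5² - 182·y_5² = 52527591762086169 - 52527591762086168 = 1 (should be 1). ✓

(x_1, y_1) = (27, 2); (x_5, y_5) = (229188987, 16988618).


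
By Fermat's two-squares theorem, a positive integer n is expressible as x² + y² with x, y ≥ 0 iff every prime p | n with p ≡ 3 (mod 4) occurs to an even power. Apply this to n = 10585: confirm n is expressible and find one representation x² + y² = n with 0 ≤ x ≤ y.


Step 1: Factor n = 10585 = 5 · 29 · 73.
Step 2: Check the mod-4 condition on each prime factor: 5 ≡ 1 (mod 4), exponent 1; 29 ≡ 1 (mod 4), exponent 1; 73 ≡ 1 (mod 4), exponent 1.
All primes ≡ 3 (mod 4) appear to even exponent (or don't appear), so by the two-squares theorem n IS expressible as a sum of two squares.
Step 3: Build a representation. Here n = 5 · 29 · 73 is a product of primes ≡ 1 (mod 4). Each prime p ≡ 1 (mod 4) is itself a sum of two squares; find a² by testing p − a² for a perfect square:
  5: 5 − 1² = 4 = 2² ⇒ 5 = 1² + 2².
  29: 29 − 1² = 28, 29 − 2² = 25 = 5² ⇒ 29 = 2² + 5².
  73: 73 − 1² = 72, 73 − 2² = 69, 73 − 3² = 64 = 8² ⇒ 73 = 3² + 8².
  Combine using the Brahmagupta–Fibonacci identity (a² + b²)(c² + d²) = (ac − bd)² + (ad + bc)² = (ac + bd)² + (ad − bc)²:
  5 · 29 = 145: from (1² + 2²)(2² + 5²), take (1·2 − 2·5, 1·5 + 2·2) = (2 − 10, 5 + 4) = (-8, 9); dropping signs (only squares matter) gives (8, 9); check 8² + 9² = 64 + 81 = 145 ✓.
  145 · 73 = 10585: from (8² + 9²)(3² + 8²), take (8·3 − 9·8, 8·8 + 9·3) = (24 − 72, 64 + 27) = (-48, 91); dropping signs (only squares matter) gives (48, 91); check 48² + 91² = 2304 + 8281 = 10585 ✓.
Step 4: Order so x ≤ y and verify: 48² + 91² = 2304 + 8281 = 10585 = n. ✓

n = 10585 = 48² + 91² (one valid representation with x ≤ y).


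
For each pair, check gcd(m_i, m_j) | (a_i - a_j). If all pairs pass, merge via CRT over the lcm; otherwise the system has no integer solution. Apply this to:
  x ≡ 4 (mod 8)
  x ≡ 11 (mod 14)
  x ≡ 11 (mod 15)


Moduli 8, 14, 15 are not pairwise coprime, so CRT works modulo lcm(m_i) when all pairwise compatibility conditions hold.
Pairwise compatibility: gcd(m_i, m_j) must divide a_i - a_j for every pair.
Merge one congruence at a time:
  Start: x ≡ 4 (mod 8).
  Combine with x ≡ 11 (mod 14): gcd(8, 14) = 2, and 11 - 4 = 7 is NOT divisible by 2.
    ⇒ system is inconsistent (no integer solution).

No solution (the system is inconsistent).


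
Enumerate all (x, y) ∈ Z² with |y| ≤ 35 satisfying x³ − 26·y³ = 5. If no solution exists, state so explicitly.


The equation is x³ - 26y³ = 5. For fixed y, x³ = 26·y³ + 5, so a solution requires the RHS to be a perfect cube.
Strategy: iterate y from -35 to 35, compute RHS = 26·y³ + 5, and check whether it is a (positive or negative) perfect cube.
Check small values of y:
  y = 0: RHS = 5 is not a perfect cube.
  y = 1: RHS = 31 is not a perfect cube.
  y = -1: RHS = -21 is not a perfect cube.
  y = 2: RHS = 213 is not a perfect cube.
  y = -2: RHS = -203 is not a perfect cube.
  y = 3: RHS = 707 is not a perfect cube.
  y = -3: RHS = -697 is not a perfect cube.
Continuing the search up to |y| = 35 finds no solutions either.
No (x, y) in the scanned range satisfies the equation.

No integer solutions with |y| ≤ 35.


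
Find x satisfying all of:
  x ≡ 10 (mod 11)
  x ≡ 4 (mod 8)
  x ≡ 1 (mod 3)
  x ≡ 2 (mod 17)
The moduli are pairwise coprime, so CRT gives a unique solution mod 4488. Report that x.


Product of moduli M = 11 · 8 · 3 · 17 = 4488.
Merge one congruence at a time:
  Start: x ≡ 10 (mod 11).
  Combine with x ≡ 4 (mod 8); new modulus lcm = 88.
    Write x = 10 + 11·t and substitute into x ≡ 4 (mod 8): 11·t ≡ 4 − 10 = -6 (mod 8).
    Reduce coefficients mod 8: 3·t ≡ 2 (mod 8).
    The inverse of 3 mod 8 is 3 (since 3·3 = 9 = 1·8 + 1), so t ≡ 3·2 = 6 ≡ 6 (mod 8).
    Then x = 10 + 11·6 = 76, valid modulo lcm(11, 8) = 88: x ≡ 76 (mod 88).
  Combine with x ≡ 1 (mod 3); new modulus lcm = 264.
    Write x = 76 + 88·t and substitute into x ≡ 1 (mod 3): 88·t ≡ 1 − 76 = -75 (mod 3).
    Reduce coefficients mod 3: 1·t ≡ 0 (mod 3).
    So t ≡ 0 (mod 3).
    Then x = 76 + 88·0 = 76, valid modulo lcm(88, 3) = 264: x ≡ 76 (mod 264).
  Combine with x ≡ 2 (mod 17); new modulus lcm = 4488.
    Write x = 76 + 264·t and substitute into x ≡ 2 (mod 17): 264·t ≡ 2 − 76 = -74 (mod 17).
    Reduce coefficients mod 17: 9·t ≡ 11 (mod 17).
    The inverse of 9 mod 17 is 2 (since 9·2 = 18 = 1·17 + 1), so t ≡ 2·11 = 22 ≡ 5 (mod 17).
    Then x = 76 + 264·5 = 1396, valid modulo lcm(264, 17) = 4488: x ≡ 1396 (mod 4488).
Verify against each original: 1396 mod 11 = 10, 1396 mod 8 = 4, 1396 mod 3 = 1, 1396 mod 17 = 2.

x ≡ 1396 (mod 4488).


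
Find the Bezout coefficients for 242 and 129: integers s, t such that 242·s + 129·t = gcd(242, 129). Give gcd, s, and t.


Euclidean algorithm on (242, 129) — divide until remainder is 0:
  242 = 1 · 129 + 113
  129 = 1 · 113 + 16
  113 = 7 · 16 + 1
  16 = 16 · 1 + 0
gcd(242, 129) = 1.
Track Bezout coefficients alongside the remainders: start with r₀ = 242 = a·1 + b·0 (s = 1, t = 0) and r₁ = 129 = a·0 + b·1 (s = 0, t = 1); each new remainder r_{k+1} = r_{k-1} − q_k·r_k inherits s_{k+1} = s_{k-1} − q_k·s_k, t_{k+1} = t_{k-1} − q_k·t_k, so r_k = a·s_k + b·t_k at every step:
  q = 1: r = 113, s = 1 − 1·0 = 1, t = 0 − 1·1 = -1  (check: 242·1 + 129·(-1) = 113)
  q = 1: r = 16, s = 0 − 1·1 = -1, t = 1 − 1·(-1) = 2  (check: 242·(-1) + 129·2 = 16)
  q = 7: r = 1, s = 1 − 7·(-1) = 8, t = -1 − 7·2 = -15  (check: 242·8 + 129·(-15) = 1)
The row with r = 1 (the gcd) gives the Bezout coefficients s = 8, t = -15.
Result: 242 · (8) + 129 · (-15) = 1.

gcd(242, 129) = 1; s = 8, t = -15 (check: 242·8 + 129·(-15) = 1).


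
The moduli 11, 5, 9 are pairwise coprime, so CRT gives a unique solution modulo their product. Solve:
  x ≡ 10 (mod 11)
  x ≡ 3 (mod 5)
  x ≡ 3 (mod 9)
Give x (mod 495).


Moduli 11, 5, 9 are pairwise coprime; by CRT there is a unique solution modulo M = 11 · 5 · 9 = 495.
Solve pairwise, accumulating the modulus:
  Start with x ≡ 10 (mod 11).
  Combine with x ≡ 3 (mod 5): since gcd(11, 5) = 1, we get a unique residue mod 55.
    Write x = 10 + 11·t and substitute into x ≡ 3 (mod 5): 11·t ≡ 3 − 10 = -7 (mod 5).
    Reduce coefficients mod 5: 1·t ≡ 3 (mod 5).
    So t ≡ 3 (mod 5).
    Then x = 10 + 11·3 = 43, valid modulo lcm(11, 5) = 55: x ≡ 43 (mod 55).
  Combine with x ≡ 3 (mod 9): since gcd(55, 9) = 1, we get a unique residue mod 495.
    Write x = 43 + 55·t and substitute into x ≡ 3 (mod 9): 55·t ≡ 3 − 43 = -40 (mod 9).
    Reduce coefficients mod 9: 1·t ≡ 5 (mod 9).
    So t ≡ 5 (mod 9).
    Then x = 43 + 55·5 = 318, valid modulo lcm(55, 9) = 495: x ≡ 318 (mod 495).
Verify: 318 mod 11 = 10 ✓, 318 mod 5 = 3 ✓, 318 mod 9 = 3 ✓.

x ≡ 318 (mod 495).


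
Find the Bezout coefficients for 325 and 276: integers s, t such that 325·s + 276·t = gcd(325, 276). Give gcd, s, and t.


Euclidean algorithm on (325, 276) — divide until remainder is 0:
  325 = 1 · 276 + 49
  276 = 5 · 49 + 31
  49 = 1 · 31 + 18
  31 = 1 · 18 + 13
  18 = 1 · 13 + 5
  13 = 2 · 5 + 3
  5 = 1 · 3 + 2
  3 = 1 · 2 + 1
  2 = 2 · 1 + 0
gcd(325, 276) = 1.
Track Bezout coefficients alongside the remainders: start with r₀ = 325 = a·1 + b·0 (s = 1, t = 0) and r₁ = 276 = a·0 + b·1 (s = 0, t = 1); each new remainder r_{k+1} = r_{k-1} − q_k·r_k inherits s_{k+1} = s_{k-1} − q_k·s_k, t_{k+1} = t_{k-1} − q_k·t_k, so r_k = a·s_k + b·t_k at every step:
  q = 1: r = 49, s = 1 − 1·0 = 1, t = 0 − 1·1 = -1  (check: 325·1 + 276·(-1) = 49)
  q = 5: r = 31, s = 0 − 5·1 = -5, t = 1 − 5·(-1) = 6  (check: 325·(-5) + 276·6 = 31)
  q = 1: r = 18, s = 1 − 1·(-5) = 6, t = -1 − 1·6 = -7  (check: 325·6 + 276·(-7) = 18)
  q = 1: r = 13, s = -5 − 1·6 = -11, t = 6 − 1·(-7) = 13  (check: 325·(-11) + 276·13 = 13)
  q = 1: r = 5, s = 6 − 1·(-11) = 17, t = -7 − 1·13 = -20  (check: 325·17 + 276·(-20) = 5)
  q = 2: r = 3, s = -11 − 2·17 = -45, t = 13 − 2·(-20) = 53  (check: 325·(-45) + 276·53 = 3)
  q = 1: r = 2, s = 17 − 1·(-45) = 62, t = -20 − 1·53 = -73  (check: 325·62 + 276·(-73) = 2)
  q = 1: r = 1, s = -45 − 1·62 = -107, t = 53 − 1·(-73) = 126  (check: 325·(-107) + 276·126 = 1)
The row with r = 1 (the gcd) gives the Bezout coefficients s = -107, t = 126.
Result: 325 · (-107) + 276 · (126) = 1.

gcd(325, 276) = 1; s = -107, t = 126 (check: 325·(-107) + 276·126 = 1).


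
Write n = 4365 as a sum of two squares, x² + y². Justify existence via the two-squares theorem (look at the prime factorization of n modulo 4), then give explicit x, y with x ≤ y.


Step 1: Factor n = 4365 = 3^2 · 5 · 97.
Step 2: Check the mod-4 condition on each prime factor: 3 ≡ 3 (mod 4), exponent 2 (must be even); 5 ≡ 1 (mod 4), exponent 1; 97 ≡ 1 (mod 4), exponent 1.
All primes ≡ 3 (mod 4) appear to even exponent (or don't appear), so by the two-squares theorem n IS expressible as a sum of two squares.
Step 3: Build a representation. Group n = k² · m with k = 3 and m = 5 · 97 = 485 (a product of primes ≡ 1 (mod 4)); a representation of m scales to one of n via (k·x)² + (k·y)² = k²(x² + y²). Each prime p ≡ 1 (mod 4) is itself a sum of two squares; find a² by testing p − a² for a perfect square:
  5: 5 − 1² = 4 = 2² ⇒ 5 = 1² + 2².
  97: 97 − 1² = 96, 97 − 2² = 93, 97 − 3² = 88, 97 − 4² = 81 = 9² ⇒ 97 = 4² + 9².
  Combine using the Brahmagupta–Fibonacci identity (a² + b²)(c² + d²) = (ac − bd)² + (ad + bc)² = (ac + bd)² + (ad − bc)²:
  5 · 97 = 485: from (1² + 2²)(4² + 9²), take (1·4 − 2·9, 1·9 + 2·4) = (4 − 18, 9 + 8) = (-14, 17); dropping signs (only squares matter) gives (14, 17); check 14² + 17² = 196 + 289 = 485 ✓.
  Scale by k = 3: (3·14, 3·17) = (42, 51).
Step 4: Order so x ≤ y and verify: 42² + 51² = 1764 + 2601 = 4365 = n. ✓

n = 4365 = 42² + 51² (one valid representation with x ≤ y).


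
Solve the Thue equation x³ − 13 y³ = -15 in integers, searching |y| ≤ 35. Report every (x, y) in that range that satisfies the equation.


The equation is x³ - 13y³ = -15. For fixed y, x³ = 13·y³ − 15, so a solution requires the RHS to be a perfect cube.
Strategy: iterate y from -35 to 35, compute RHS = 13·y³ − 15, and check whether it is a (positive or negative) perfect cube.
Check small values of y:
  y = 0: RHS = -15 is not a perfect cube.
  y = 1: RHS = -2 is not a perfect cube.
  y = -1: RHS = -28 is not a perfect cube.
  y = 2: RHS = 89 is not a perfect cube.
  y = -2: RHS = -119 is not a perfect cube.
  y = 3: RHS = 336 is not a perfect cube.
  y = -3: RHS = -366 is not a perfect cube.
Continuing the search up to |y| = 35 finds no solutions either.
No (x, y) in the scanned range satisfies the equation.

No integer solutions with |y| ≤ 35.


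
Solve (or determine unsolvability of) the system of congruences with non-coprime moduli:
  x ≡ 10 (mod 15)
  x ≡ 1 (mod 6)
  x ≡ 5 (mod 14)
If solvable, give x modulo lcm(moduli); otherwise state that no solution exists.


Moduli 15, 6, 14 are not pairwise coprime, so CRT works modulo lcm(m_i) when all pairwise compatibility conditions hold.
Pairwise compatibility: gcd(m_i, m_j) must divide a_i - a_j for every pair.
Merge one congruence at a time:
  Start: x ≡ 10 (mod 15).
  Combine with x ≡ 1 (mod 6): gcd(15, 6) = 3; 1 - 10 = -9, which IS divisible by 3, so compatible.
    Write x = 10 + 15·t and substitute into x ≡ 1 (mod 6): 15·t ≡ 1 − 10 = -9 (mod 6).
    Divide the congruence (and modulus) by g = 3: 5·t ≡ -3 (mod 2).
    Reduce coefficients mod 2: 1·t ≡ 1 (mod 2).
    So t ≡ 1 (mod 2).
    Then x = 10 + 15·1 = 25, valid modulo lcm(15, 6) = 30: x ≡ 25 (mod 30).
  Combine with x ≡ 5 (mod 14): gcd(30, 14) = 2; 5 - 25 = -20, which IS divisible by 2, so compatible.
    Write x = 25 + 30·t and substitute into x ≡ 5 (mod 14): 30·t ≡ 5 − 25 = -20 (mod 14).
    Divide the congruence (and modulus) by g = 2: 15·t ≡ -10 (mod 7).
    Reduce coefficients mod 7: 1·t ≡ 4 (mod 7).
    So t ≡ 4 (mod 7).
    Then x = 25 + 30·4 = 145, valid modulo lcm(30, 14) = 210: x ≡ 145 (mod 210).
Verify: 145 mod 15 = 10, 145 mod 6 = 1, 145 mod 14 = 5.

x ≡ 145 (mod 210).


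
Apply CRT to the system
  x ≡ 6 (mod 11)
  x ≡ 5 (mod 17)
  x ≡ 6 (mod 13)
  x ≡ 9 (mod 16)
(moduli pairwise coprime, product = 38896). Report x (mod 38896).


Product of moduli M = 11 · 17 · 13 · 16 = 38896.
Merge one congruence at a time:
  Start: x ≡ 6 (mod 11).
  Combine with x ≡ 5 (mod 17); new modulus lcm = 187.
    Write x = 6 + 11·t and substitute into x ≡ 5 (mod 17): 11·t ≡ 5 − 6 = -1 (mod 17).
    Reduce coefficients mod 17: 11·t ≡ 16 (mod 17).
    The inverse of 11 mod 17 is 14 (since 11·14 = 154 = 9·17 + 1), so t ≡ 14·16 = 224 ≡ 3 (mod 17).
    Then x = 6 + 11·3 = 39, valid modulo lcm(11, 17) = 187: x ≡ 39 (mod 187).
  Combine with x ≡ 6 (mod 13); new modulus lcm = 2431.
    Write x = 39 + 187·t and substitute into x ≡ 6 (mod 13): 187·t ≡ 6 − 39 = -33 (mod 13).
    Reduce coefficients mod 13: 5·t ≡ 6 (mod 13).
    The inverse of 5 mod 13 is 8 (since 5·8 = 40 = 3·13 + 1), so t ≡ 8·6 = 48 ≡ 9 (mod 13).
    Then x = 39 + 187·9 = 1722, valid modulo lcm(187, 13) = 2431: x ≡ 1722 (mod 2431).
  Combine with x ≡ 9 (mod 16); new modulus lcm = 38896.
    Write x = 1722 + 2431·t and substitute into x ≡ 9 (mod 16): 2431·t ≡ 9 − 1722 = -1713 (mod 16).
    Reduce coefficients mod 16: 15·t ≡ 15 (mod 16).
    The inverse of 15 mod 16 is 15 (since 15·15 = 225 = 14·16 + 1), so t ≡ 15·15 = 225 ≡ 1 (mod 16).
    Then x = 1722 + 2431·1 = 4153, valid modulo lcm(2431, 16) = 38896: x ≡ 4153 (mod 38896).
Verify against each original: 4153 mod 11 = 6, 4153 mod 17 = 5, 4153 mod 13 = 6, 4153 mod 16 = 9.

x ≡ 4153 (mod 38896).


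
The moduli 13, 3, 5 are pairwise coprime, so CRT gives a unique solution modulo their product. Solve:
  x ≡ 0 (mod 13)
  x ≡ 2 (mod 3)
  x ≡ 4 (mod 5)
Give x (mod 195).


Moduli 13, 3, 5 are pairwise coprime; by CRT there is a unique solution modulo M = 13 · 3 · 5 = 195.
Solve pairwise, accumulating the modulus:
  Start with x ≡ 0 (mod 13).
  Combine with x ≡ 2 (mod 3): since gcd(13, 3) = 1, we get a unique residue mod 39.
    Write x = 0 + 13·t and substitute into x ≡ 2 (mod 3): 13·t ≡ 2 − 0 = 2 (mod 3).
    Reduce coefficients mod 3: 1·t ≡ 2 (mod 3).
    So t ≡ 2 (mod 3).
    Then x = 0 + 13·2 = 26, valid modulo lcm(13, 3) = 39: x ≡ 26 (mod 39).
  Combine with x ≡ 4 (mod 5): since gcd(39, 5) = 1, we get a unique residue mod 195.
    Write x = 26 + 39·t and substitute into x ≡ 4 (mod 5): 39·t ≡ 4 − 26 = -22 (mod 5).
    Reduce coefficients mod 5: 4·t ≡ 3 (mod 5).
    The inverse of 4 mod 5 is 4 (since 4·4 = 16 = 3·5 + 1), so t ≡ 4·3 = 12 ≡ 2 (mod 5).
    Then x = 26 + 39·2 = 104, valid modulo lcm(39, 5) = 195: x ≡ 104 (mod 195).
Verify: 104 mod 13 = 0 ✓, 104 mod 3 = 2 ✓, 104 mod 5 = 4 ✓.

x ≡ 104 (mod 195).


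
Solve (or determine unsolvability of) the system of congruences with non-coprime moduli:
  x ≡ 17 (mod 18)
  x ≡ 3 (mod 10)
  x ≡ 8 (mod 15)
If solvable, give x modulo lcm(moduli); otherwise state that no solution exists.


Moduli 18, 10, 15 are not pairwise coprime, so CRT works modulo lcm(m_i) when all pairwise compatibility conditions hold.
Pairwise compatibility: gcd(m_i, m_j) must divide a_i - a_j for every pair.
Merge one congruence at a time:
  Start: x ≡ 17 (mod 18).
  Combine with x ≡ 3 (mod 10): gcd(18, 10) = 2; 3 - 17 = -14, which IS divisible by 2, so compatible.
    Write x = 17 + 18·t and substitute into x ≡ 3 (mod 10): 18·t ≡ 3 − 17 = -14 (mod 10).
    Divide the congruence (and modulus) by g = 2: 9·t ≡ -7 (mod 5).
    Reduce coefficients mod 5: 4·t ≡ 3 (mod 5).
    The inverse of 4 mod 5 is 4 (since 4·4 = 16 = 3·5 + 1), so t ≡ 4·3 = 12 ≡ 2 (mod 5).
    Then x = 17 + 18·2 = 53, valid modulo lcm(18, 10) = 90: x ≡ 53 (mod 90).
  Combine with x ≡ 8 (mod 15): gcd(90, 15) = 15; 8 - 53 = -45, which IS divisible by 15, so compatible.
    Write x = 53 + 90·t and substitute into x ≡ 8 (mod 15): 90·t ≡ 8 − 53 = -45 (mod 15).
    Divide the congruence (and modulus) by g = 15: 6·t ≡ -3 (mod 1).
    Modulo 1 every t works; take t = 0.
    Then x = 53 + 90·0 = 53, valid modulo lcm(90, 15) = 90: x ≡ 53 (mod 90).
Verify: 53 mod 18 = 17, 53 mod 10 = 3, 53 mod 15 = 8.

x ≡ 53 (mod 90).


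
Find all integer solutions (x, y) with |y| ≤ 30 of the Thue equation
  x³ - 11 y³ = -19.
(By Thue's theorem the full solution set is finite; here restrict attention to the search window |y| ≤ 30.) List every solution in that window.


The equation is x³ - 11y³ = -19. For fixed y, x³ = 11·y³ − 19, so a solution requires the RHS to be a perfect cube.
Strategy: iterate y from -30 to 30, compute RHS = 11·y³ − 19, and check whether it is a (positive or negative) perfect cube.
Check small values of y:
  y = 0: RHS = -19 is not a perfect cube.
  y = 1: RHS = -8 = (-2)³ ⇒ x = -2 works.
  y = -1: RHS = -30 is not a perfect cube.
  y = 2: RHS = 69 is not a perfect cube.
  y = -2: RHS = -107 is not a perfect cube.
  y = 3: RHS = 278 is not a perfect cube.
  y = -3: RHS = -316 is not a perfect cube.
Continuing, at y = 9: RHS = 8000 = (20)³ ⇒ x = 20 works.
Searching the remaining y in |y| ≤ 30 finds no further solutions.
Collected solutions: (-2, 1), (20, 9).

Solutions (with |y| ≤ 30): (-2, 1), (20, 9).


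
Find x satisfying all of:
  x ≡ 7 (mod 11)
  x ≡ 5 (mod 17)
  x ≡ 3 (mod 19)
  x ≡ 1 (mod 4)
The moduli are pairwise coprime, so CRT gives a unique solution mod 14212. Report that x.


Product of moduli M = 11 · 17 · 19 · 4 = 14212.
Merge one congruence at a time:
  Start: x ≡ 7 (mod 11).
  Combine with x ≡ 5 (mod 17); new modulus lcm = 187.
    Write x = 7 + 11·t and substitute into x ≡ 5 (mod 17): 11·t ≡ 5 − 7 = -2 (mod 17).
    Reduce coefficients mod 17: 11·t ≡ 15 (mod 17).
    The inverse of 11 mod 17 is 14 (since 11·14 = 154 = 9·17 + 1), so t ≡ 14·15 = 210 ≡ 6 (mod 17).
    Then x = 7 + 11·6 = 73, valid modulo lcm(11, 17) = 187: x ≡ 73 (mod 187).
  Combine with x ≡ 3 (mod 19); new modulus lcm = 3553.
    Write x = 73 + 187·t and substitute into x ≡ 3 (mod 19): 187·t ≡ 3 − 73 = -70 (mod 19).
    Reduce coefficients mod 19: 16·t ≡ 6 (mod 19).
    The inverse of 16 mod 19 is 6 (since 16·6 = 96 = 5·19 + 1), so t ≡ 6·6 = 36 ≡ 17 (mod 19).
    Then x = 73 + 187·17 = 3252, valid modulo lcm(187, 19) = 3553: x ≡ 3252 (mod 3553).
  Combine with x ≡ 1 (mod 4); new modulus lcm = 14212.
    Write x = 3252 + 3553·t and substitute into x ≡ 1 (mod 4): 3553·t ≡ 1 − 3252 = -3251 (mod 4).
    Reduce coefficients mod 4: 1·t ≡ 1 (mod 4).
    So t ≡ 1 (mod 4).
    Then x = 3252 + 3553·1 = 6805, valid modulo lcm(3553, 4) = 14212: x ≡ 6805 (mod 14212).
Verify against each original: 6805 mod 11 = 7, 6805 mod 17 = 5, 6805 mod 19 = 3, 6805 mod 4 = 1.

x ≡ 6805 (mod 14212).


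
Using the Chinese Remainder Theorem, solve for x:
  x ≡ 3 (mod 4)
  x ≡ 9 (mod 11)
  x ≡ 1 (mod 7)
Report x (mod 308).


Moduli 4, 11, 7 are pairwise coprime; by CRT there is a unique solution modulo M = 4 · 11 · 7 = 308.
Solve pairwise, accumulating the modulus:
  Start with x ≡ 3 (mod 4).
  Combine with x ≡ 9 (mod 11): since gcd(4, 11) = 1, we get a unique residue mod 44.
    Write x = 3 + 4·t and substitute into x ≡ 9 (mod 11): 4·t ≡ 9 − 3 = 6 (mod 11).
    The inverse of 4 mod 11 is 3 (since 4·3 = 12 = 1·11 + 1), so t ≡ 3·6 = 18 ≡ 7 (mod 11).
    Then x = 3 + 4·7 = 31, valid modulo lcm(4, 11) = 44: x ≡ 31 (mod 44).
  Combine with x ≡ 1 (mod 7): since gcd(44, 7) = 1, we get a unique residue mod 308.
    Write x = 31 + 44·t and substitute into x ≡ 1 (mod 7): 44·t ≡ 1 − 31 = -30 (mod 7).
    Reduce coefficients mod 7: 2·t ≡ 5 (mod 7).
    The inverse of 2 mod 7 is 4 (since 2·4 = 8 = 1·7 + 1), so t ≡ 4·5 = 20 ≡ 6 (mod 7).
    Then x = 31 + 44·6 = 295, valid modulo lcm(44, 7) = 308: x ≡ 295 (mod 308).
Verify: 295 mod 4 = 3 ✓, 295 mod 11 = 9 ✓, 295 mod 7 = 1 ✓.

x ≡ 295 (mod 308).


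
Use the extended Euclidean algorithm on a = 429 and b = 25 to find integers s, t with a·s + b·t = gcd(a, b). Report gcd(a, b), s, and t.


Euclidean algorithm on (429, 25) — divide until remainder is 0:
  429 = 17 · 25 + 4
  25 = 6 · 4 + 1
  4 = 4 · 1 + 0
gcd(429, 25) = 1.
Track Bezout coefficients alongside the remainders: start with r₀ = 429 = a·1 + b·0 (s = 1, t = 0) and r₁ = 25 = a·0 + b·1 (s = 0, t = 1); each new remainder r_{k+1} = r_{k-1} − q_k·r_k inherits s_{k+1} = s_{k-1} − q_k·s_k, t_{k+1} = t_{k-1} − q_k·t_k, so r_k = a·s_k + b·t_k at every step:
  q = 17: r = 4, s = 1 − 17·0 = 1, t = 0 − 17·1 = -17  (check: 429·1 + 25·(-17) = 4)
  q = 6: r = 1, s = 0 − 6·1 = -6, t = 1 − 6·(-17) = 103  (check: 429·(-6) + 25·103 = 1)
The row with r = 1 (the gcd) gives the Bezout coefficients s = -6, t = 103.
Result: 429 · (-6) + 25 · (103) = 1.

gcd(429, 25) = 1; s = -6, t = 103 (check: 429·(-6) + 25·103 = 1).


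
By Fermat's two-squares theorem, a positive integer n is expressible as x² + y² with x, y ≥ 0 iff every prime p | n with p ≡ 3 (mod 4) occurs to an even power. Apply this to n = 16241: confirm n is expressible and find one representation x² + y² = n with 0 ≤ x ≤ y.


Step 1: Factor n = 16241 = 109 · 149.
Step 2: Check the mod-4 condition on each prime factor: 109 ≡ 1 (mod 4), exponent 1; 149 ≡ 1 (mod 4), exponent 1.
All primes ≡ 3 (mod 4) appear to even exponent (or don't appear), so by the two-squares theorem n IS expressible as a sum of two squares.
Step 3: Build a representation. Here n = 109 · 149 is a product of primes ≡ 1 (mod 4). Each prime p ≡ 1 (mod 4) is itself a sum of two squares; find a² by testing p − a² for a perfect square:
  109: 109 − 1² = 108, 109 − 2² = 105, 109 − 3² = 100 = 10² ⇒ 109 = 3² + 10².
  149: 149 − 1² = 148, 149 − 2² = 145, 149 − 3² = 140, 149 − 4² = 133, 149 − 5² = 124, 149 − 6² = 113, 149 − 7² = 100 = 10² ⇒ 149 = 7² + 10².
  Combine using the Brahmagupta–Fibonacci identity (a² + b²)(c² + d²) = (ac − bd)² + (ad + bc)² = (ac + bd)² + (ad − bc)²:
  109 · 149 = 16241: from (3² + 10²)(7² + 10²), take (3·7 − 10·10, 3·10 + 10·7) = (21 − 100, 30 + 70) = (-79, 100); dropping signs (only squares matter) gives (79, 100); check 79² + 100² = 6241 + 10000 = 16241 ✓.
Step 4: Order so x ≤ y and verify: 79² + 100² = 6241 + 10000 = 16241 = n. ✓

n = 16241 = 79² + 100² (one valid representation with x ≤ y).


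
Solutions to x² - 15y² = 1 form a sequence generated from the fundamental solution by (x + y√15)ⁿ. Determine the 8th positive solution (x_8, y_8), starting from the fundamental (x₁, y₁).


Step 1: Find the fundamental solution (x₁, y₁) of x² - 15y² = 1.
  Expand √15 as a continued fraction. a₀ = ⌊√15⌋ = 3; iterate m_{k+1} = d_k·a_k − m_k, d_{k+1} = (15 − m_{k+1}²)/d_k, a_{k+1} = ⌊(a₀ + m_{k+1})/d_{k+1}⌋ (starting m₀ = 0, d₀ = 1), with convergents p_k = a_k·p_{k-1} + p_{k-2}, q_k = a_k·q_{k-1} + q_{k-2} (p₋₁ = 1, q₋₁ = 0):
  k = 0: a₀ = 3; p₀/q₀ = 3/1; p₀² − 15·q₀² = 9 − 15 = -6.
  k = 1: m = 3, d = 6, a = ⌊(3 + 3)/6⌋ = 1; p/q = (1·3 + 1)/(1·1 + 0) = 4/1; p² − 15·q² = 16 − 15 = 1.
  The first convergent with p² − 15·q² = 1 gives the fundamental solution (x₁, y₁) = (4, 1).
Step 2: Apply the recurrence (x_{n+1}, y_{n+1}) = (x₁x_n + 15y₁y_n, x₁y_n + y₁x_n) repeatedly.
  From (x_1, y_1) = (4, 1): x_2 = 4·4 + 15·1·1 = 31; y_2 = 4·1 + 1·4 = 8.
  From (x_2, y_2) = (31, 8): x_3 = 4·31 + 15·1·8 = 244; y_3 = 4·8 + 1·31 = 63.
  From (x_3, y_3) = (244, 63): x_4 = 4·244 + 15·1·63 = 1921; y_4 = 4·63 + 1·244 = 496.
  From (x_4, y_4) = (1921, 496): x_5 = 4·1921 + 15·1·496 = 15124; y_5 = 4·496 + 1·1921 = 3905.
  From (x_5, y_5) = (15124, 3905): x_6 = 4·15124 + 15·1·3905 = 119071; y_6 = 4·3905 + 1·15124 = 30744.
  From (x_6, y_6) = (119071, 30744): x_7 = 4·119071 + 15·1·30744 = 937444; y_7 = 4·30744 + 1·119071 = 242047.
  From (x_7, y_7) = (937444, 242047): x_8 = 4·937444 + 15·1·242047 = 7380481; y_8 = 4·242047 + 1·937444 = 1905632.
Step 3: Verify x_8² - 15·y_8² = 54471499791361 - 54471499791360 = 1 (should be 1). ✓

(x_1, y_1) = (4, 1); (x_8, y_8) = (7380481, 1905632).


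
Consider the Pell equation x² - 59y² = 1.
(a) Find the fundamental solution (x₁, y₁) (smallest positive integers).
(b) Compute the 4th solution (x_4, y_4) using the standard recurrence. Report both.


Step 1: Find the fundamental solution (x₁, y₁) of x² - 59y² = 1.
  Expand √59 as a continued fraction. a₀ = ⌊√59⌋ = 7; iterate m_{k+1} = d_k·a_k − m_k, d_{k+1} = (59 − m_{k+1}²)/d_k, a_{k+1} = ⌊(a₀ + m_{k+1})/d_{k+1}⌋ (starting m₀ = 0, d₀ = 1), with convergents p_k = a_k·p_{k-1} + p_{k-2}, q_k = a_k·q_{k-1} + q_{k-2} (p₋₁ = 1, q₋₁ = 0):
  k = 0: a₀ = 7; p₀/q₀ = 7/1; p₀² − 59·q₀² = 49 − 59 = -10.
  k = 1: m = 7, d = 10, a = ⌊(7 + 7)/10⌋ = 1; p/q = (1·7 + 1)/(1·1 + 0) = 8/1; p² − 59·q² = 64 − 59 = 5.
  k = 2: m = 3, d = 5, a = ⌊(7 + 3)/5⌋ = 2; p/q = (2·8 + 7)/(2·1 + 1) = 23/3; p² − 59·q² = 529 − 531 = -2.
  k = 3: m = 7, d = 2, a = ⌊(7 + 7)/2⌋ = 7; p/q = (7·23 + 8)/(7·3 + 1) = 169/22; p² − 59·q² = 28561 − 28556 = 5.
  k = 4: m = 7, d = 5, a = ⌊(7 + 7)/5⌋ = 2; p/q = (2·169 + 23)/(2·22 + 3) = 361/47; p² − 59·q² = 130321 − 130331 = -10.
  k = 5: m = 3, d = 10, a = ⌊(7 + 3)/10⌋ = 1; p/q = (1·361 + 169)/(1·47 + 22) = 530/69; p² − 59·q² = 280900 − 280899 = 1.
  The first convergent with p² − 59·q² = 1 gives the fundamental solution (x₁, y₁) = (530, 69).
Step 2: Apply the recurrence (x_{n+1}, y_{n+1}) = (x₁x_n + 59y₁y_n, x₁y_n + y₁x_n) repeatedly.
  From (x_1, y_1) = (530, 69): x_2 = 530·530 + 59·69·69 = 561799; y_2 = 530·69 + 69·530 = 73140.
  From (x_2, y_2) = (561799, 73140): x_3 = 530·561799 + 59·69·73140 = 595506410; y_3 = 530·73140 + 69·561799 = 77528331.
  From (x_3, y_3) = (595506410, 77528331): x_4 = 530·595506410 + 59·69·77528331 = 631236232801; y_4 = 530·77528331 + 69·595506410 = 82179957720.
Step 3: Verify x_4² - 59·y_4² = 398459181600798268305601 - 398459181600798268305600 = 1 (should be 1). ✓

(x_1, y_1) = (530, 69); (x_4, y_4) = (631236232801, 82179957720).


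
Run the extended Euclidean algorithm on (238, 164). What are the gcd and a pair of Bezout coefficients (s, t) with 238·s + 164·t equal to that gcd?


Euclidean algorithm on (238, 164) — divide until remainder is 0:
  238 = 1 · 164 + 74
  164 = 2 · 74 + 16
  74 = 4 · 16 + 10
  16 = 1 · 10 + 6
  10 = 1 · 6 + 4
  6 = 1 · 4 + 2
  4 = 2 · 2 + 0
gcd(238, 164) = 2.
Track Bezout coefficients alongside the remainders: start with r₀ = 238 = a·1 + b·0 (s = 1, t = 0) and r₁ = 164 = a·0 + b·1 (s = 0, t = 1); each new remainder r_{k+1} = r_{k-1} − q_k·r_k inherits s_{k+1} = s_{k-1} − q_k·s_k, t_{k+1} = t_{k-1} − q_k·t_k, so r_k = a·s_k + b·t_k at every step:
  q = 1: r = 74, s = 1 − 1·0 = 1, t = 0 − 1·1 = -1  (check: 238·1 + 164·(-1) = 74)
  q = 2: r = 16, s = 0 − 2·1 = -2, t = 1 − 2·(-1) = 3  (check: 238·(-2) + 164·3 = 16)
  q = 4: r = 10, s = 1 − 4·(-2) = 9, t = -1 − 4·3 = -13  (check: 238·9 + 164·(-13) = 10)
  q = 1: r = 6, s = -2 − 1·9 = -11, t = 3 − 1·(-13) = 16  (check: 238·(-11) + 164·16 = 6)
  q = 1: r = 4, s = 9 − 1·(-11) = 20, t = -13 − 1·16 = -29  (check: 238·20 + 164·(-29) = 4)
  q = 1: r = 2, s = -11 − 1·20 = -31, t = 16 − 1·(-29) = 45  (check: 238·(-31) + 164·45 = 2)
The row with r = 2 (the gcd) gives the Bezout coefficients s = -31, t = 45.
Result: 238 · (-31) + 164 · (45) = 2.

gcd(238, 164) = 2; s = -31, t = 45 (check: 238·(-31) + 164·45 = 2).


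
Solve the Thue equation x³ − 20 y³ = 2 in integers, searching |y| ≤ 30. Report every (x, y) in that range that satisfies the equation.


The equation is x³ - 20y³ = 2. For fixed y, x³ = 20·y³ + 2, so a solution requires the RHS to be a perfect cube.
Strategy: iterate y from -30 to 30, compute RHS = 20·y³ + 2, and check whether it is a (positive or negative) perfect cube.
Check small values of y:
  y = 0: RHS = 2 is not a perfect cube.
  y = 1: RHS = 22 is not a perfect cube.
  y = -1: RHS = -18 is not a perfect cube.
  y = 2: RHS = 162 is not a perfect cube.
  y = -2: RHS = -158 is not a perfect cube.
  y = 3: RHS = 542 is not a perfect cube.
  y = -3: RHS = -538 is not a perfect cube.
Continuing the search up to |y| = 30 finds no solutions either.
No (x, y) in the scanned range satisfies the equation.

No integer solutions with |y| ≤ 30.


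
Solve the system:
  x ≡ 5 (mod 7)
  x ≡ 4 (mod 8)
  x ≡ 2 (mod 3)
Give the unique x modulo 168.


Moduli 7, 8, 3 are pairwise coprime; by CRT there is a unique solution modulo M = 7 · 8 · 3 = 168.
Solve pairwise, accumulating the modulus:
  Start with x ≡ 5 (mod 7).
  Combine with x ≡ 4 (mod 8): since gcd(7, 8) = 1, we get a unique residue mod 56.
    Write x = 5 + 7·t and substitute into x ≡ 4 (mod 8): 7·t ≡ 4 − 5 = -1 (mod 8).
    Reduce coefficients mod 8: 7·t ≡ 7 (mod 8).
    The inverse of 7 mod 8 is 7 (since 7·7 = 49 = 6·8 + 1), so t ≡ 7·7 = 49 ≡ 1 (mod 8).
    Then x = 5 + 7·1 = 12, valid modulo lcm(7, 8) = 56: x ≡ 12 (mod 56).
  Combine with x ≡ 2 (mod 3): since gcd(56, 3) = 1, we get a unique residue mod 168.
    Write x = 12 + 56·t and substitute into x ≡ 2 (mod 3): 56·t ≡ 2 − 12 = -10 (mod 3).
    Reduce coefficients mod 3: 2·t ≡ 2 (mod 3).
    The inverse of 2 mod 3 is 2 (since 2·2 = 4 = 1·3 + 1), so t ≡ 2·2 = 4 ≡ 1 (mod 3).
    Then x = 12 + 56·1 = 68, valid modulo lcm(56, 3) = 168: x ≡ 68 (mod 168).
Verify: 68 mod 7 = 5 ✓, 68 mod 8 = 4 ✓, 68 mod 3 = 2 ✓.

x ≡ 68 (mod 168).
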